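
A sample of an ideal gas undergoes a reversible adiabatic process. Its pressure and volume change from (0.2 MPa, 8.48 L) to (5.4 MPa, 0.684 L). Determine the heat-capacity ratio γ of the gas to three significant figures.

PV^γ = const ⇒ γ = ln(P₂/P₁) / ln(V₁/V₂).
γ = ln(5.4/0.2) / ln(8.48/0.684) = 1.309.

γ ≈ 1.31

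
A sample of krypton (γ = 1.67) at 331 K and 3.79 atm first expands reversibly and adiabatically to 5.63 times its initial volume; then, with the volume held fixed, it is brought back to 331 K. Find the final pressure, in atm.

Adiabatic step (PV^γ = const): P₂ = 3.79×(1/5.63)^(1.67) = 0.2115 atm; T₂ = 331×(1/5.63)^(0.67) = 104 K.
Isochoric: P₃ = P₂(T₃/T₂) = 0.2115 × (331/104) = 0.6732 atm.

P₃ ≈ 0.673 atm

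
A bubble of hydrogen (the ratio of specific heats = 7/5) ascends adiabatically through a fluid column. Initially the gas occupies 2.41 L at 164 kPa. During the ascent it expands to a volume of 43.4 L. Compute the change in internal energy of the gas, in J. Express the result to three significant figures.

ΔU ≈ -677 J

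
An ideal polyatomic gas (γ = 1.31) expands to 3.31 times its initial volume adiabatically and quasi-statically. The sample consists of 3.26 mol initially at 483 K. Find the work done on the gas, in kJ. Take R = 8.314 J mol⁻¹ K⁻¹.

W ≈ -13.1 kJ

For a reversible adiabat TV^(γ−1) is constant, so T₂ = T₁ (V₁/V₂)^(γ−1).
T₂ = 483 × (1/3.31)^(0.31) = 333.3 K.
Q = 0, so ΔU = W_on_gas = nCᵥΔT with Cᵥ = R/(γ−1) = 26.82 J/(mol·K).
ΔU = 3.26 × 26.82 × (333.3 − 483) = -13090 J.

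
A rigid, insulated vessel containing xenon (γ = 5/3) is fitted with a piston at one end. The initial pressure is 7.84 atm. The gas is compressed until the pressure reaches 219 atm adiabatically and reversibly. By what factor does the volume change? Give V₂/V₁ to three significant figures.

V₂/V₁ ≈ 0.136

From PV^γ = const, V₂/V₁ = (P₁/P₂)^(1/γ).
V₂/V₁ = (7.84/219)^(3/5) = 0.1356.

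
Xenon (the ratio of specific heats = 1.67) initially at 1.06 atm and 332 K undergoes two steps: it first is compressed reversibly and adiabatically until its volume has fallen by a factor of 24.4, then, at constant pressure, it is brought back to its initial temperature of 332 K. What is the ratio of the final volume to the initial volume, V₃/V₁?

V₃/V₁ ≈ 0.00482

Adiabatic step: V₂/V₁ = 0.04098; T₂ = T₁·24.4^(0.67) = 2823 K.
Isobaric step: V₃/V₂ = T₃/T₂ = 332/2823.
V₃/V₁ = (V₂/V₁)(V₃/V₂) = 0.04098 × (332/2823) = 0.00482.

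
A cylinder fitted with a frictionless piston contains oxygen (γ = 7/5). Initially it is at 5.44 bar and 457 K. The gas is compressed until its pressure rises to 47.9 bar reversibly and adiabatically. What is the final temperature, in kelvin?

Adiabatic: T₂/T₁ = (P₂/P₁)^((γ−1)/γ).
T₂ = 457 × (47.9/5.44)^(2/7) = 850.8 K.

T₂ ≈ 851 K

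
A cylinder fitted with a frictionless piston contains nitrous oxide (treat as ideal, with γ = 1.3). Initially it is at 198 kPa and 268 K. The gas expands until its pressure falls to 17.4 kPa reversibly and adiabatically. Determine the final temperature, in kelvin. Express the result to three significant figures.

Adiabatic: T₂/T₁ = (P₂/P₁)^((γ−1)/γ).
T₂ = 268 × (17.4/198)^(0.231) = 152.9 K.

T₂ ≈ 153 K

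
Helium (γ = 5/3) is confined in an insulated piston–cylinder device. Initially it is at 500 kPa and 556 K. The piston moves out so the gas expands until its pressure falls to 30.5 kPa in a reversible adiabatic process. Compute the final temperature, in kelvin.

T₂ ≈ 182 K

Along an adiabat T P^((1−γ)/γ) is constant, so T₂ = T₁ (P₂/P₁)^((γ−1)/γ).
T₂ = 556 × (30.5/500)^(2/5) = 181.6 K.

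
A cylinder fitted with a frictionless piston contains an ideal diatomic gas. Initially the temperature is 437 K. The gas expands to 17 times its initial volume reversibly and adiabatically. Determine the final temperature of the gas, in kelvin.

T₂ ≈ 141 K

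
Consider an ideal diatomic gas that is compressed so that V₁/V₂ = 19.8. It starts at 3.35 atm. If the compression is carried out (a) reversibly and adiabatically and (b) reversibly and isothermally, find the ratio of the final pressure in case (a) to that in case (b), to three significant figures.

P_adiabatic / P_isothermal ≈ 3.30

For a diatomic ideal gas γ = 7/5.
Isothermal: P_b = P₁(V₁/V₂) = 3.35×19.8.
Adiabatic: P_a = P₁(V₁/V₂)^γ = 3.35×19.8^(7/5).
P_a/P_b = (V₁/V₂)^(γ−1) = 19.8^(2/5) = 3.301.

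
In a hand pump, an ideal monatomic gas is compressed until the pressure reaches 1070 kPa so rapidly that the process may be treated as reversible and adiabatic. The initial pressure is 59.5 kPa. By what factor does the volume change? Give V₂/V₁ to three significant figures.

V₂/V₁ ≈ 0.177

From PV^γ = const, V₂/V₁ = (P₁/P₂)^(1/γ).
For a monatomic ideal gas γ = 5/3.
V₂/V₁ = (59.5/1070)^(3/5) = 0.1766.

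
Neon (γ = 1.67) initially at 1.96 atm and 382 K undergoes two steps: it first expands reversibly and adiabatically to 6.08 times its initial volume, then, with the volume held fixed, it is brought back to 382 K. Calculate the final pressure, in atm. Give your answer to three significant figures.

Adiabatic step (PV^γ = const): P₂ = 1.96×(1/6.08)^(1.67) = 0.09619 atm; T₂ = 382×(1/6.08)^(0.67) = 114 K.
Isochoric: P₃ = P₂(T₃/T₂) = 0.09619 × (382/114) = 0.3224 atm.

P₃ ≈ 0.322 atm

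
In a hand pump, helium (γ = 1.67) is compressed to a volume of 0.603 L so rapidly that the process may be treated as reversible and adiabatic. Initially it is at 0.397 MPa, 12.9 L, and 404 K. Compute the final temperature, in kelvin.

T₂ ≈ 3150 K

Adiabatic: T₁V₁^(γ−1) = T₂V₂^(γ−1) ⇒ T₂ = T₁ (V₁/V₂)^(γ−1).
T₂ = 404 × (12.9/0.603)^(0.67) = 3145 K.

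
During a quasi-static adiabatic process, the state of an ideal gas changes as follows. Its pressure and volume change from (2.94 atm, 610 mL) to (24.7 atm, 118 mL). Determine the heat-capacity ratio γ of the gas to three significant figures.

PV^γ = const ⇒ γ = ln(P₂/P₁) / ln(V₁/V₂).
γ = ln(24.7/2.94) / ln(610/118) = 1.296.

γ ≈ 1.30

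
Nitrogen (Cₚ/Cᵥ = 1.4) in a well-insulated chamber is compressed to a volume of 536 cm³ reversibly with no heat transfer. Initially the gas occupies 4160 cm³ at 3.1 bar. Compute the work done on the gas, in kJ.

W ≈ 4.09 kJ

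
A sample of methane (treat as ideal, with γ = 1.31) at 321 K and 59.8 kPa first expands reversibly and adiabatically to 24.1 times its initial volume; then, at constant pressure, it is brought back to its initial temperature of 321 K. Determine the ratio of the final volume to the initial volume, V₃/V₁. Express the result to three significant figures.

Adiabatic step: V₂/V₁ = 24.1; T₂ = T₁·(1/24.1)^(0.31) = 119.7 K.
Isobaric step: V₃/V₂ = T₃/T₂ = 321/119.7.
V₃/V₁ = (V₂/V₁)(V₃/V₂) = 24.1 × (321/119.7) = 64.63.

V₃/V₁ ≈ 64.6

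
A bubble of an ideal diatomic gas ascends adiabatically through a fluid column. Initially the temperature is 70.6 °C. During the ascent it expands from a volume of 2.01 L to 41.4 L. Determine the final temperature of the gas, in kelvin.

For a reversible adiabat TV^(γ−1) is constant, so T₂ = T₁ (V₁/V₂)^(γ−1).
For a diatomic ideal gas γ = 7/5, so γ−1 = 2/5.
T₁ = 70.6 °C = 343.8 K.
T₂ = 343.8 × (2.01/41.4)^(2/5) = 102.5 K.

T₂ ≈ 102 K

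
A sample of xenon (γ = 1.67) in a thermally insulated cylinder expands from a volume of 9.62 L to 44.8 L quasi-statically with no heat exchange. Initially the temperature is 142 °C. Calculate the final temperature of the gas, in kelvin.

T₂ ≈ 148 K

Adiabatic: T₁V₁^(γ−1) = T₂V₂^(γ−1) ⇒ T₂ = T₁ (V₁/V₂)^(γ−1).
T₁ = 142 °C = 415.1 K.
T₂ = 415.1 × (9.62/44.8)^(0.67) = 148.1 K.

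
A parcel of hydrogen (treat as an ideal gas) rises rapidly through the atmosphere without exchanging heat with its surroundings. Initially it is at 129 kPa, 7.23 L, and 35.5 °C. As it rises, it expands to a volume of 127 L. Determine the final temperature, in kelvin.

T₂ ≈ 98.1 K

For a reversible adiabat TV^(γ−1) is constant, so T₂ = T₁ (V₁/V₂)^(γ−1).
γ = 7/5 for a diatomic ideal gas.
T₁ = 35.5 °C = 308.6 K.
T₂ = 308.6 × (7.23/127)^(2/5) = 98.08 K.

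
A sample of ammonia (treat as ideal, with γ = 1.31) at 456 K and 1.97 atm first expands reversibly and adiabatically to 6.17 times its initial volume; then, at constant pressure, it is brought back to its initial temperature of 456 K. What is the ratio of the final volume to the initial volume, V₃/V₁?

V₃/V₁ ≈ 10.8

Adiabatic step: V₂/V₁ = 6.17; T₂ = T₁·(1/6.17)^(0.31) = 259.4 K.
Isobaric step: V₃/V₂ = T₃/T₂ = 456/259.4.
V₃/V₁ = (V₂/V₁)(V₃/V₂) = 6.17 × (456/259.4) = 10.85.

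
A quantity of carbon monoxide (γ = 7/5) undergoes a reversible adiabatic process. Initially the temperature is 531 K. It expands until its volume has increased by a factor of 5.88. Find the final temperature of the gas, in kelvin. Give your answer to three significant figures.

T₂ ≈ 261 K

Adiabatic: T₁V₁^(γ−1) = T₂V₂^(γ−1) ⇒ T₂ = T₁ (V₁/V₂)^(γ−1).
T₂ = 531 × (1/5.88)^(2/5) = 261.4 K.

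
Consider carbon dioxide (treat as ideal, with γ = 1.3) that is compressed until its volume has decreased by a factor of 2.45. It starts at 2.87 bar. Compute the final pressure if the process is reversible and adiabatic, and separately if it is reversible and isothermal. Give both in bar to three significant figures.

adiabatic: 9.20 bar; isothermal: 7.03 bar

Isothermal: P₂ = P₁(V₁/V₂) = 2.87×2.45 = 7.032 bar.
Adiabatic: P₂ = P₁(V₁/V₂)^γ = 2.87×2.45^(1.3) = 9.2 bar.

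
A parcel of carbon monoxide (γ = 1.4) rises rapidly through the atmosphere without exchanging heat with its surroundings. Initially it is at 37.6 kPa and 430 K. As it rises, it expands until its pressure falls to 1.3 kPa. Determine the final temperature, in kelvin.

T₂ ≈ 164 K

Adiabatic: T₂/T₁ = (P₂/P₁)^((γ−1)/γ).
T₂ = 430 × (1.3/37.6)^(0.286) = 164.4 K.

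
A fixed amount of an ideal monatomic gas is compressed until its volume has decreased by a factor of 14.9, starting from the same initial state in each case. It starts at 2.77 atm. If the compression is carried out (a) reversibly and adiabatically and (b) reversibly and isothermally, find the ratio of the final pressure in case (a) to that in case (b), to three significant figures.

For a monatomic ideal gas γ = 5/3.
Isothermal: P_b = P₁(V₁/V₂) = 2.77×14.9.
Adiabatic: P_a = P₁(V₁/V₂)^γ = 2.77×14.9^(5/3).
P_a/P_b = (V₁/V₂)^(γ−1) = 14.9^(2/3) = 6.055.

P_adiabatic / P_isothermal ≈ 6.06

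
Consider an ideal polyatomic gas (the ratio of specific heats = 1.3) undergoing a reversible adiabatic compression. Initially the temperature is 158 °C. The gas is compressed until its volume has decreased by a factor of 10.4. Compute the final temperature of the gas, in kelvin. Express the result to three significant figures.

T₂ ≈ 870 K

For a reversible adiabat TV^(γ−1) is constant, so T₂ = T₁ (V₁/V₂)^(γ−1).
T₁ = 158 °C = 431.1 K.
T₂ = 431.1 × 10.4^(0.3) = 870.4 K.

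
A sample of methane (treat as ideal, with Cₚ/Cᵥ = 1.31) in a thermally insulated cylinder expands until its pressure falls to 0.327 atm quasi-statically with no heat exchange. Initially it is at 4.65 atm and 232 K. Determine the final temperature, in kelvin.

Along an adiabat T P^((1−γ)/γ) is constant, so T₂ = T₁ (P₂/P₁)^((γ−1)/γ).
T₂ = 232 × (0.327/4.65)^(0.237) = 123.8 K.

T₂ ≈ 124 K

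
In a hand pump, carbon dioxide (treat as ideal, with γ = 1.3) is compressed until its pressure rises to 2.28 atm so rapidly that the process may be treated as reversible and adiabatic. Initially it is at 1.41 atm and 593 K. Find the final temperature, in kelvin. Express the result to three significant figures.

Along an adiabat T P^((1−γ)/γ) is constant, so T₂ = T₁ (P₂/P₁)^((γ−1)/γ).
T₂ = 593 × (2.28/1.41)^(0.231) = 662.6 K.

T₂ ≈ 663 K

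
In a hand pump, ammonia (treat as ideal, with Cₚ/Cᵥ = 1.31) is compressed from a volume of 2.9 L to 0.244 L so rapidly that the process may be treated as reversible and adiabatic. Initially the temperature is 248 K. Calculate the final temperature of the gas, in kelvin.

T₂ ≈ 534 K

Adiabatic: T₁V₁^(γ−1) = T₂V₂^(γ−1) ⇒ T₂ = T₁ (V₁/V₂)^(γ−1).
T₂ = 248 × (2.9/0.244)^(0.31) = 534.2 K.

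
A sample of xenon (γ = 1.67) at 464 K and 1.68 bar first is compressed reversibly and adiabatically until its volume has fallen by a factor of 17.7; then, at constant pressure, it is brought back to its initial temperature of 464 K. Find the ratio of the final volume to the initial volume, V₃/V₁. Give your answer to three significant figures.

V₃/V₁ ≈ 0.00824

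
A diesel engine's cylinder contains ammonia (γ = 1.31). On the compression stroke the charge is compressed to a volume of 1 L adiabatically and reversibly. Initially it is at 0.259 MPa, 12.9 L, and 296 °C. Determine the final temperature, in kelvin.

Adiabatic: T₁V₁^(γ−1) = T₂V₂^(γ−1) ⇒ T₂ = T₁ (V₁/V₂)^(γ−1).
T₁ = 296 °C = 569.1 K.
T₂ = 569.1 × (12.9/1)^(0.31) = 1258 K.

T₂ ≈ 1260 K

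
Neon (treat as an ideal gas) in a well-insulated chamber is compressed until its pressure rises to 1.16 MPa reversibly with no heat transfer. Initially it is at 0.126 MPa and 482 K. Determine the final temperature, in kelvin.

T₂ ≈ 1170 K

Adiabatic: T₂/T₁ = (P₂/P₁)^((γ−1)/γ).
For a monatomic ideal gas γ = 5/3, so (γ−1)/γ = 2/5.
T₂ = 482 × (1.16/0.126)^(2/5) = 1171 K.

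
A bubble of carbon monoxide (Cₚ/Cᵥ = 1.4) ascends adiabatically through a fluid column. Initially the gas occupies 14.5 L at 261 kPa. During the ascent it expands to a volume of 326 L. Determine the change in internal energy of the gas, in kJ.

ΔU ≈ -6.74 kJ

P₂ = P₁(V₁/V₂)^γ = 261×(14.5/326)^(1.4) = 3.342 kPa.
For a reversible adiabat, W_by_gas = (P₁V₁ − P₂V₂)/(γ−1).
W_by = (261000×0.0145 − 3342×0.326) / (0.4) = 6737 J.
Q = 0 ⇒ ΔU = −W_by = -6737 J.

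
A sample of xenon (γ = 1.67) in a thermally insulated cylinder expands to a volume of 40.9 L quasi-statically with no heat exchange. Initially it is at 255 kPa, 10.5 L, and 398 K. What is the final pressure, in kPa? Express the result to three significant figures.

P₂ ≈ 26.3 kPa

Adiabatic: P₁V₁^γ = P₂V₂^γ ⇒ P₂ = P₁ (V₁/V₂)^γ.
P₂ = 255 × (10.5/40.9)^(1.67) = 26.32 kPa.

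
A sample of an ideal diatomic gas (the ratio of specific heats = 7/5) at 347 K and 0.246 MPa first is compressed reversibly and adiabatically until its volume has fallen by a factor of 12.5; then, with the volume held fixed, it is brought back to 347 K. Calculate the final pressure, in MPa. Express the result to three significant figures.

P₃ ≈ 3.07 MPa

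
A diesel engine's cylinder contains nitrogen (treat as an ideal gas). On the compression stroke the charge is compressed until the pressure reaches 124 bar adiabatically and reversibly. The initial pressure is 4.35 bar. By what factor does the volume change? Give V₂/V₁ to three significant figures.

From PV^γ = const, V₂/V₁ = (P₁/P₂)^(1/γ).
For a diatomic ideal gas γ = 7/5.
V₂/V₁ = (4.35/124)^(5/7) = 0.09136.

V₂/V₁ ≈ 0.0914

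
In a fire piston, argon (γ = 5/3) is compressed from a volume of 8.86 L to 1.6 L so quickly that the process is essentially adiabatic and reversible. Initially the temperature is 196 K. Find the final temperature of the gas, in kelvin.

T₂ ≈ 613 K

For a reversible adiabat TV^(γ−1) is constant, so T₂ = T₁ (V₁/V₂)^(γ−1).
T₂ = 196 × (8.86/1.6)^(2/3) = 613.5 K.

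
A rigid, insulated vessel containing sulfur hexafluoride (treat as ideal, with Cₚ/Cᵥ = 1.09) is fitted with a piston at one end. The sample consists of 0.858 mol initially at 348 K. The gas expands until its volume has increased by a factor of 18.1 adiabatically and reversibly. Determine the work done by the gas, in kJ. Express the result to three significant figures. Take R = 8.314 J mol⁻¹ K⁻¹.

Adiabatic: T₁V₁^(γ−1) = T₂V₂^(γ−1) ⇒ T₂ = T₁ (V₁/V₂)^(γ−1).
T₂ = 348 × (1/18.1)^(0.09) = 268.2 K.
Q = 0, so ΔU = W_on_gas = nCᵥΔT with Cᵥ = R/(γ−1) = 92.38 J/(mol·K).
ΔU = 0.858 × 92.38 × (268.2 − 348) = -6328 J.
Work done by the gas = −ΔU = 6328 J.

W ≈ 6.33 kJ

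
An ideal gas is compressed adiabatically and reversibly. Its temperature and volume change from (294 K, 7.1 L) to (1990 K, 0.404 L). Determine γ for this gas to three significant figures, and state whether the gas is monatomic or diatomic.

TV^(γ−1) = const ⇒ γ − 1 = ln(T₂/T₁) / ln(V₁/V₂).
γ = 1 + ln(1990/294) / ln(7.1/0.404) = 1.667.
γ ≈ 1.67 is close to 5/3, so the gas is monatomic.

γ ≈ 1.67; monatomic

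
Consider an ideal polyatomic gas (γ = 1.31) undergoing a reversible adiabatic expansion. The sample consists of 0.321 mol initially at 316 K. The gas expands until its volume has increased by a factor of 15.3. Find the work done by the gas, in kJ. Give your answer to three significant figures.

W ≈ 1.55 kJ

For a reversible adiabat TV^(γ−1) is constant, so T₂ = T₁ (V₁/V₂)^(γ−1).
T₂ = 316 × (1/15.3)^(0.31) = 135.7 K.
Q = 0, so ΔU = W_on_gas = nCᵥΔT with Cᵥ = R/(γ−1) = 26.82 J/(mol·K).
ΔU = 0.321 × 26.82 × (135.7 − 316) = -1553 J.
Work done by the gas = −ΔU = 1553 J.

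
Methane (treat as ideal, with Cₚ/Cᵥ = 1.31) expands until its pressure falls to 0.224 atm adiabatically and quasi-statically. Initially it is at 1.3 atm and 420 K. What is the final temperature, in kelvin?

T₂ ≈ 277 K

Adiabatic: T₂/T₁ = (P₂/P₁)^((γ−1)/γ).
T₂ = 420 × (0.224/1.3)^(0.237) = 277 K.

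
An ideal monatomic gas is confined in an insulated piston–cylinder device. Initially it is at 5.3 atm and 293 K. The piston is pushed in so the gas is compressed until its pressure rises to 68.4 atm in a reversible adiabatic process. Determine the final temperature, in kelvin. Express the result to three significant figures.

T₂ ≈ 815 K

Along an adiabat T P^((1−γ)/γ) is constant, so T₂ = T₁ (P₂/P₁)^((γ−1)/γ).
For a monatomic ideal gas γ = 5/3, so (γ−1)/γ = 2/5.
T₂ = 293 × (68.4/5.3)^(2/5) = 815 K.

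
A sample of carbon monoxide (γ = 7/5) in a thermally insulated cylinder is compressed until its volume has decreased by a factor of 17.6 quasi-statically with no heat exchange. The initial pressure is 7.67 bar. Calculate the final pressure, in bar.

P₂ ≈ 425 bar

Since PV^γ is constant along a reversible adiabat, P₂ = P₁ (V₁/V₂)^γ.
P₂ = 7.67 × 17.6^(7/5) = 425.1 bar.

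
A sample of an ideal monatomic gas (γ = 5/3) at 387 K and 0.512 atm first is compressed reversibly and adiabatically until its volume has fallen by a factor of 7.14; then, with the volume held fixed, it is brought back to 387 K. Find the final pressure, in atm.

P₃ ≈ 3.66 atm

Adiabatic step (PV^γ = const): P₂ = 0.512×7.14^(5/3) = 13.56 atm; T₂ = 387×7.14^(2/3) = 1435 K.
Isochoric: P₃ = P₂(T₃/T₂) = 13.56 × (387/1435) = 3.656 atm.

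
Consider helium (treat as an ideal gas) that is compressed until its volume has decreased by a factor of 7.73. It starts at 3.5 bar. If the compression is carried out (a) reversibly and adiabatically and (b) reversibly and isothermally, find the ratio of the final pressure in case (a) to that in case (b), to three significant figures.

For a monatomic ideal gas γ = 5/3.
Isothermal: P_b = P₁(V₁/V₂) = 3.5×7.73.
Adiabatic: P_a = P₁(V₁/V₂)^γ = 3.5×7.73^(5/3).
P_a/P_b = (V₁/V₂)^(γ−1) = 7.73^(2/3) = 3.909.

P_adiabatic / P_isothermal ≈ 3.91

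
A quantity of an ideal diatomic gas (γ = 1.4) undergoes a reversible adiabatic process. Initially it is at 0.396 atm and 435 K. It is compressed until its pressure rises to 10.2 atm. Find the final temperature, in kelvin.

T₂ ≈ 1100 K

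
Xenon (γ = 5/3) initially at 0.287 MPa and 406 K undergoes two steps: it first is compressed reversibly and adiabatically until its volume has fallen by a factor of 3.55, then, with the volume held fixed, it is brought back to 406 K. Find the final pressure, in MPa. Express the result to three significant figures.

P₃ ≈ 1.02 MPa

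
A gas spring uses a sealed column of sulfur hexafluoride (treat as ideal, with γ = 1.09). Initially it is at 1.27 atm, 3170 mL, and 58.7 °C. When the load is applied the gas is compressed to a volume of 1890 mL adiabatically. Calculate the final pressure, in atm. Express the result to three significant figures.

Since PV^γ is constant along a reversible adiabat, P₂ = P₁ (V₁/V₂)^γ.
P₂ = 1.27 × (3170/1890)^(1.09) = 2.232 atm.

P₂ ≈ 2.23 atm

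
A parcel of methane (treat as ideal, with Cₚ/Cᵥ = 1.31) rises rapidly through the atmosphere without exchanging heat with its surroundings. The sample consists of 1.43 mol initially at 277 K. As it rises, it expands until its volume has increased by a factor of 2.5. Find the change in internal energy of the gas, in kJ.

Adiabatic: T₁V₁^(γ−1) = T₂V₂^(γ−1) ⇒ T₂ = T₁ (V₁/V₂)^(γ−1).
T₂ = 277 × (1/2.5)^(0.31) = 208.5 K.
Q = 0, so ΔU = W_on_gas = nCᵥΔT with Cᵥ = R/(γ−1) = 26.82 J/(mol·K).
ΔU = 1.43 × 26.82 × (208.5 − 277) = -2627 J.

ΔU ≈ -2.63 kJ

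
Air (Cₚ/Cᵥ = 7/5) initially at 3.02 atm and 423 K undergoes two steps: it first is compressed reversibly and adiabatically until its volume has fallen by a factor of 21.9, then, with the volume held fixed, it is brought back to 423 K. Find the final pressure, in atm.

Adiabatic step (PV^γ = const): P₂ = 3.02×21.9^(7/5) = 227.3 atm; T₂ = 423×21.9^(2/5) = 1454 K.
Isochoric: P₃ = P₂(T₃/T₂) = 227.3 × (423/1454) = 66.14 atm.

P₃ ≈ 66.1 atm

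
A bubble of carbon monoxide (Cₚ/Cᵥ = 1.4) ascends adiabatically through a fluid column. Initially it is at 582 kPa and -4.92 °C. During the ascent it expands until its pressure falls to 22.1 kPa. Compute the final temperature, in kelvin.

Along an adiabat T P^((1−γ)/γ) is constant, so T₂ = T₁ (P₂/P₁)^((γ−1)/γ).
T₁ = -4.92 °C = 268.2 K.
T₂ = 268.2 × (22.1/582)^(0.286) = 105.4 K.

T₂ ≈ 105 K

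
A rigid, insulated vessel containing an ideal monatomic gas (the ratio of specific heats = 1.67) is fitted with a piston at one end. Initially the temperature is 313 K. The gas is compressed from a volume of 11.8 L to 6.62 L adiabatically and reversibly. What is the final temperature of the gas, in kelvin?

T₂ ≈ 461 K

For a reversible adiabat TV^(γ−1) is constant, so T₂ = T₁ (V₁/V₂)^(γ−1).
T₂ = 313 × (11.8/6.62)^(0.67) = 461 K.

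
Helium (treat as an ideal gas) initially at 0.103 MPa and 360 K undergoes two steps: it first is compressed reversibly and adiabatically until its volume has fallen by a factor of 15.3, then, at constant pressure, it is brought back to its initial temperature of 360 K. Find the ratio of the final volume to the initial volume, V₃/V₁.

V₃/V₁ ≈ 0.0106

For a monatomic ideal gas γ = 5/3.
Adiabatic step: V₂/V₁ = 0.06536; T₂ = T₁·15.3^(2/3) = 2219 K.
Isobaric step: V₃/V₂ = T₃/T₂ = 360/2219.
V₃/V₁ = (V₂/V₁)(V₃/V₂) = 0.06536 × (360/2219) = 0.01061.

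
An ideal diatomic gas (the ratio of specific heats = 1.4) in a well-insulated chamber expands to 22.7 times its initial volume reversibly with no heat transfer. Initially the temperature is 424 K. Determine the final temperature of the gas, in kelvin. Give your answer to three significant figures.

For a reversible adiabat TV^(γ−1) is constant, so T₂ = T₁ (V₁/V₂)^(γ−1).
T₂ = 424 × (1/22.7)^(0.4) = 121.6 K.

T₂ ≈ 122 K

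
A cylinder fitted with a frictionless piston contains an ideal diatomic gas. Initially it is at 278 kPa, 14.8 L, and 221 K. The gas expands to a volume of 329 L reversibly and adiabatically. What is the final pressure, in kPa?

P₂ ≈ 3.62 kPa

Since PV^γ is constant along a reversible adiabat, P₂ = P₁ (V₁/V₂)^γ.
γ = 7/5 for a diatomic ideal gas.
P₂ = 278 × (14.8/329)^(7/5) = 3.617 kPa.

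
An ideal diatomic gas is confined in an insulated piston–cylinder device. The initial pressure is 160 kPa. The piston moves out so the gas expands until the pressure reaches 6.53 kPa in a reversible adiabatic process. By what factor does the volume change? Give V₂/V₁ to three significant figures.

From PV^γ = const, V₂/V₁ = (P₁/P₂)^(1/γ).
For a diatomic ideal gas γ = 7/5.
V₂/V₁ = (160/6.53)^(5/7) = 9.824.

V₂/V₁ ≈ 9.82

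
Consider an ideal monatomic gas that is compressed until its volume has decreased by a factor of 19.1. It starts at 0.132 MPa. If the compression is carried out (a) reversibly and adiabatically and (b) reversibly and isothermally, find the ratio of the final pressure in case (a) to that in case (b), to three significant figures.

For a monatomic ideal gas γ = 5/3.
Isothermal: P_b = P₁(V₁/V₂) = 0.132×19.1.
Adiabatic: P_a = P₁(V₁/V₂)^γ = 0.132×19.1^(5/3).
P_a/P_b = (V₁/V₂)^(γ−1) = 19.1^(2/3) = 7.145.

P_adiabatic / P_isothermal ≈ 7.15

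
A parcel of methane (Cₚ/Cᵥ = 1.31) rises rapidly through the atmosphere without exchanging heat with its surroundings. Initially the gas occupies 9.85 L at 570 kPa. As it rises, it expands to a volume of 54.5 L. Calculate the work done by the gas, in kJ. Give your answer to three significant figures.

W ≈ 7.45 kJ

P₂ = P₁(V₁/V₂)^γ = 570×(9.85/54.5)^(1.31) = 60.62 kPa.
For a reversible adiabat, W_by_gas = (P₁V₁ − P₂V₂)/(γ−1).
W_by = (570000×0.00985 − 60620×0.0545) / (0.31) = 7454 J.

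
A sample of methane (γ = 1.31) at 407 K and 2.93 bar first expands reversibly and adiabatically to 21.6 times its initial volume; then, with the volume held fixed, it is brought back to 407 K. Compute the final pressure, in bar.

Adiabatic step (PV^γ = const): P₂ = 2.93×(1/21.6)^(1.31) = 0.05233 bar; T₂ = 407×(1/21.6)^(0.31) = 157 K.
Isochoric: P₃ = P₂(T₃/T₂) = 0.05233 × (407/157) = 0.1356 bar.

P₃ ≈ 0.136 bar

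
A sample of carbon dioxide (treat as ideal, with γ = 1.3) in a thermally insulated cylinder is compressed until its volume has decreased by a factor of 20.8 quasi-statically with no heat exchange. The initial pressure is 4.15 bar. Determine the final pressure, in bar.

P₂ ≈ 215 bar

Adiabatic: P₁V₁^γ = P₂V₂^γ ⇒ P₂ = P₁ (V₁/V₂)^γ.
P₂ = 4.15 × 20.8^(1.3) = 214.6 bar.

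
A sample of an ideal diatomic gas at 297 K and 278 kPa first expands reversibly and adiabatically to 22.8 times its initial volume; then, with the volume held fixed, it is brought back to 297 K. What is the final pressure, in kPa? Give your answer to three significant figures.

For a diatomic ideal gas γ = 7/5.
Adiabatic step (PV^γ = const): P₂ = 278×(1/22.8)^(7/5) = 3.491 kPa; T₂ = 297×(1/22.8)^(2/5) = 85.03 K.
Isochoric: P₃ = P₂(T₃/T₂) = 3.491 × (297/85.03) = 12.19 kPa.

P₃ ≈ 12.2 kPa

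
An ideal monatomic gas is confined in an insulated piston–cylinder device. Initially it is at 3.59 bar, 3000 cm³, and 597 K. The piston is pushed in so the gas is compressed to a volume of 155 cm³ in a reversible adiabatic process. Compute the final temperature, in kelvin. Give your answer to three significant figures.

T₂ ≈ 4300 K

For a reversible adiabat TV^(γ−1) is constant, so T₂ = T₁ (V₁/V₂)^(γ−1).
γ = 5/3 for a monatomic ideal gas.
T₂ = 597 × (3000/155)^(2/3) = 4304 K.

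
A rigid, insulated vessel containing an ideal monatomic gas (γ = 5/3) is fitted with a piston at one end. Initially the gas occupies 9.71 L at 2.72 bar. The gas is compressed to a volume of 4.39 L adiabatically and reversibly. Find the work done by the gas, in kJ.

W ≈ -2.76 kJ

P₂ = P₁(V₁/V₂)^γ = 2.72×(9.71/4.39)^(5/3) = 10.21 bar.
For a reversible adiabat, W_by_gas = (P₁V₁ − P₂V₂)/(γ−1).
W_by = (272000×0.00971 − 1.021×10^6×0.00439) / (2/3) = -2764 J.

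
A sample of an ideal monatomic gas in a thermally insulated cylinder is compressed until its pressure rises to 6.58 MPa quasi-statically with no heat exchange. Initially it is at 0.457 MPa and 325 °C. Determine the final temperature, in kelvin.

T₂ ≈ 1740 K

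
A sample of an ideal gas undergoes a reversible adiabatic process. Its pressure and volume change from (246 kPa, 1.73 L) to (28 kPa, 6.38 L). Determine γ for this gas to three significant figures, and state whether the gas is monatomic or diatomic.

PV^γ = const ⇒ γ = ln(P₂/P₁) / ln(V₁/V₂).
γ = ln(28/246) / ln(1.73/6.38) = 1.665.
γ ≈ 1.67 is close to 5/3, so the gas is monatomic.

γ ≈ 1.67; monatomic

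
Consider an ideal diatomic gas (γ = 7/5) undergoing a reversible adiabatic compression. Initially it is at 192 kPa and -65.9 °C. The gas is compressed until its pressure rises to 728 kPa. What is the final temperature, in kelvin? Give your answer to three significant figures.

T₂ ≈ 303 K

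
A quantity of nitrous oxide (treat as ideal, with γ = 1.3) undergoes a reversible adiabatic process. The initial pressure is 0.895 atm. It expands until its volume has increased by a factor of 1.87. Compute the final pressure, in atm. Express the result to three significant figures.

P₂ ≈ 0.397 atm

Adiabatic: P₁V₁^γ = P₂V₂^γ ⇒ P₂ = P₁ (V₁/V₂)^γ.
P₂ = 0.895 × (1/1.87)^(1.3) = 0.3967 atm.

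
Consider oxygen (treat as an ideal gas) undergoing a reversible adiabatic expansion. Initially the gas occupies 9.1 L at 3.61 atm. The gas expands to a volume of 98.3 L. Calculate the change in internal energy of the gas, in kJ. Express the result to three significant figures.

γ = 7/5 for a diatomic ideal gas.
P₂ = P₁(V₁/V₂)^γ = 3.61×(9.1/98.3)^(7/5) = 0.129 atm.
For a reversible adiabat, W_by_gas = (P₁V₁ − P₂V₂)/(γ−1).
W_by = (365800×0.0091 − 13070×0.0983) / (2/5) = 5109 J.
Q = 0 ⇒ ΔU = −W_by = -5109 J.

ΔU ≈ -5.11 kJ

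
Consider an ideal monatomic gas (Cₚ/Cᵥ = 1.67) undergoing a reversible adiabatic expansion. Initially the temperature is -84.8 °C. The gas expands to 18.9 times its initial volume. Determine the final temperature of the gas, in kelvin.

T₂ ≈ 26.3 K

Adiabatic: T₁V₁^(γ−1) = T₂V₂^(γ−1) ⇒ T₂ = T₁ (V₁/V₂)^(γ−1).
T₁ = -84.8 °C = 188.3 K.
T₂ = 188.3 × (1/18.9)^(0.67) = 26.29 K.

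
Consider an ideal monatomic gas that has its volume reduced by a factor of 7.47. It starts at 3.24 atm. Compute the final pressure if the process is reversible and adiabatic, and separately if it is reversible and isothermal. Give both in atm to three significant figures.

adiabatic: 92.5 atm; isothermal: 24.2 atm

For a monatomic ideal gas γ = 5/3.
Isothermal: P₂ = P₁(V₁/V₂) = 3.24×7.47 = 24.2 atm.
Adiabatic: P₂ = P₁(V₁/V₂)^γ = 3.24×7.47^(5/3) = 92.49 atm.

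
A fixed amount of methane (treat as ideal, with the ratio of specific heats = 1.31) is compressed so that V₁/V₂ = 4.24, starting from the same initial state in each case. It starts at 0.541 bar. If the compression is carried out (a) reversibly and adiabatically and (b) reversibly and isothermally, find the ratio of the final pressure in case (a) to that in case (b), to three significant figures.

Isothermal: P_b = P₁(V₁/V₂) = 0.541×4.24.
Adiabatic: P_a = P₁(V₁/V₂)^γ = 0.541×4.24^(1.31).
P_a/P_b = (V₁/V₂)^(γ−1) = 4.24^(0.31) = 1.565.

P_adiabatic / P_isothermal ≈ 1.56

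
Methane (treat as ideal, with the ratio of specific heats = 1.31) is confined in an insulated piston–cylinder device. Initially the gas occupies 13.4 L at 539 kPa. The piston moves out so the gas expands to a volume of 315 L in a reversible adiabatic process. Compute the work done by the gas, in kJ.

W ≈ 14.5 kJ

P₂ = P₁(V₁/V₂)^γ = 539×(13.4/315)^(1.31) = 8.616 kPa.
For a reversible adiabat, W_by_gas = (P₁V₁ − P₂V₂)/(γ−1).
W_by = (539000×0.0134 − 8616×0.315) / (0.31) = 14540 J.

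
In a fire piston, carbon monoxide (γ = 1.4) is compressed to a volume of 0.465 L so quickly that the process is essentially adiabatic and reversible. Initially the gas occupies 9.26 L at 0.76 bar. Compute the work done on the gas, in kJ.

W ≈ 4.06 kJ

P₂ = P₁(V₁/V₂)^γ = 0.76×(9.26/0.465)^(1.4) = 50.08 bar.
For a reversible adiabat, W_by_gas = (P₁V₁ − P₂V₂)/(γ−1).
W_by = (76000×0.00926 − 5.008×10^6×0.000465) / (0.4) = -4062 J.
W_on_gas = −W_by = 4062 J.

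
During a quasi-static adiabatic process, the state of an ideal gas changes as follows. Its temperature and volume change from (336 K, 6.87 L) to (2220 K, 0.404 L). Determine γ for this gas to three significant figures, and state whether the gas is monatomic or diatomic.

TV^(γ−1) = const ⇒ γ − 1 = ln(T₂/T₁) / ln(V₁/V₂).
γ = 1 + ln(2220/336) / ln(6.87/0.404) = 1.666.
γ ≈ 1.67 is close to 5/3, so the gas is monatomic.

γ ≈ 1.67; monatomic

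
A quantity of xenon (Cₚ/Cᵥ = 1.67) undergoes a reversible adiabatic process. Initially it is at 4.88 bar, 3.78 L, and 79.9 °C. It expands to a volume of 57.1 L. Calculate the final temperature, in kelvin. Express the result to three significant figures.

For a reversible adiabat TV^(γ−1) is constant, so T₂ = T₁ (V₁/V₂)^(γ−1).
T₁ = 79.9 °C = 353 K.
T₂ = 353 × (3.78/57.1)^(0.67) = 57.25 K.

T₂ ≈ 57.3 K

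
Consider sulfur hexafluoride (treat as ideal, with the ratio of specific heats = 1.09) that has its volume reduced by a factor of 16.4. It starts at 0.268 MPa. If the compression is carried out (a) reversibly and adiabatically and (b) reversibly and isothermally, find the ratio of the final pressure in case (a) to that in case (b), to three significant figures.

Isothermal: P_b = P₁(V₁/V₂) = 0.268×16.4.
Adiabatic: P_a = P₁(V₁/V₂)^γ = 0.268×16.4^(1.09).
P_a/P_b = (V₁/V₂)^(γ−1) = 16.4^(0.09) = 1.286.

P_adiabatic / P_isothermal ≈ 1.29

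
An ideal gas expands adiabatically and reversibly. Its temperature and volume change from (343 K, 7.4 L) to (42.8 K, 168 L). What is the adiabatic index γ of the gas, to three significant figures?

γ ≈ 1.67

TV^(γ−1) = const ⇒ γ − 1 = ln(T₂/T₁) / ln(V₁/V₂).
γ = 1 + ln(42.8/343) / ln(7.4/168) = 1.667.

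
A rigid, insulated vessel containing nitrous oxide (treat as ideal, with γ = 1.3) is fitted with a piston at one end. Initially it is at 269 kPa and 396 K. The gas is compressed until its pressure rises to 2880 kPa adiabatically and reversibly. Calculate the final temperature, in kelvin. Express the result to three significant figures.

T₂ ≈ 684 K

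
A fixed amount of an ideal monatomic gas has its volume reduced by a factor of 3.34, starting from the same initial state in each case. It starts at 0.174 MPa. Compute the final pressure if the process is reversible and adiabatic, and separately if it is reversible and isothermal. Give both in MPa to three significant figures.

For a monatomic ideal gas γ = 5/3.
Isothermal: P₂ = P₁(V₁/V₂) = 0.174×3.34 = 0.5812 MPa.
Adiabatic: P₂ = P₁(V₁/V₂)^γ = 0.174×3.34^(5/3) = 1.299 MPa.

adiabatic: 1.30 MPa; isothermal: 0.581 MPa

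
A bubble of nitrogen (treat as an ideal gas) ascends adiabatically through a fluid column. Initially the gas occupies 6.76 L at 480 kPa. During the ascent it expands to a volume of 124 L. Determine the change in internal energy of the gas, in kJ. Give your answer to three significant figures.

ΔU ≈ -5.58 kJ

γ = 7/5 for a diatomic ideal gas.
P₂ = P₁(V₁/V₂)^γ = 480×(6.76/124)^(7/5) = 8.173 kPa.
For a reversible adiabat, W_by_gas = (P₁V₁ − P₂V₂)/(γ−1).
W_by = (480000×0.00676 − 8173×0.124) / (2/5) = 5578 J.
Q = 0 ⇒ ΔU = −W_by = -5578 J.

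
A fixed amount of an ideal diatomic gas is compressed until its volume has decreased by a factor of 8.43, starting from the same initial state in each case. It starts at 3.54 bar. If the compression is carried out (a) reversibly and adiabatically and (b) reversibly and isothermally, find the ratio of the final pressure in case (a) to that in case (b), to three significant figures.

P_adiabatic / P_isothermal ≈ 2.35

For a diatomic ideal gas γ = 7/5.
Isothermal: P_b = P₁(V₁/V₂) = 3.54×8.43.
Adiabatic: P_a = P₁(V₁/V₂)^γ = 3.54×8.43^(7/5).
P_a/P_b = (V₁/V₂)^(γ−1) = 8.43^(2/5) = 2.346.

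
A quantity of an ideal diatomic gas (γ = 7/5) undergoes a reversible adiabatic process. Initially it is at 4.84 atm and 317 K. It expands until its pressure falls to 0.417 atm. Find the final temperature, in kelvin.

T₂ ≈ 157 K

Along an adiabat T P^((1−γ)/γ) is constant, so T₂ = T₁ (P₂/P₁)^((γ−1)/γ).
T₂ = 317 × (0.417/4.84)^(2/7) = 157.3 K.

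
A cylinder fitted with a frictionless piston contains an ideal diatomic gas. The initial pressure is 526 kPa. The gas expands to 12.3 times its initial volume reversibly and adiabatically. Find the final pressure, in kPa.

Adiabatic: P₁V₁^γ = P₂V₂^γ ⇒ P₂ = P₁ (V₁/V₂)^γ.
For a diatomic ideal gas γ = 7/5.
P₂ = 526 × (1/12.3)^(7/5) = 15.67 kPa.

P₂ ≈ 15.7 kPa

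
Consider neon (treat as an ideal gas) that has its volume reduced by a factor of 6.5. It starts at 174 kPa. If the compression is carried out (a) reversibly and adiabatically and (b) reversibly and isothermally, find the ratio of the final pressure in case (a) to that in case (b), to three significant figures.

For a monatomic ideal gas γ = 5/3.
Isothermal: P_b = P₁(V₁/V₂) = 174×6.5.
Adiabatic: P_a = P₁(V₁/V₂)^γ = 174×6.5^(5/3).
P_a/P_b = (V₁/V₂)^(γ−1) = 6.5^(2/3) = 3.483.

P_adiabatic / P_isothermal ≈ 3.48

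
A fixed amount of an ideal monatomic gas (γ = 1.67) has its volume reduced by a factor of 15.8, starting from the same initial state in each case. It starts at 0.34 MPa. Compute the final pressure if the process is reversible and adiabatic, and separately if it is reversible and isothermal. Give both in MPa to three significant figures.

adiabatic: 34.1 MPa; isothermal: 5.37 MPa

Isothermal: P₂ = P₁(V₁/V₂) = 0.34×15.8 = 5.372 MPa.
Adiabatic: P₂ = P₁(V₁/V₂)^γ = 0.34×15.8^(1.67) = 34.14 MPa.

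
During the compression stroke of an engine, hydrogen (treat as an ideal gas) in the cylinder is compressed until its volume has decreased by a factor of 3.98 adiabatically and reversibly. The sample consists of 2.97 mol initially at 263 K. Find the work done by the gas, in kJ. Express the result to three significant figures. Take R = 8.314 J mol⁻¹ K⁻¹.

Adiabatic: T₁V₁^(γ−1) = T₂V₂^(γ−1) ⇒ T₂ = T₁ (V₁/V₂)^(γ−1).
γ = 7/5 for a diatomic ideal gas, so γ−1 = 2/5.
T₂ = 263 × 3.98^(2/5) = 457 K.
Q = 0, so ΔU = W_on_gas = nCᵥΔT with Cᵥ = R/(γ−1) = 20.79 J/(mol·K).
ΔU = 2.97 × 20.79 × (457 − 263) = 11980 J.
Work done by the gas = −ΔU = -11980 J.

W ≈ -12.0 kJ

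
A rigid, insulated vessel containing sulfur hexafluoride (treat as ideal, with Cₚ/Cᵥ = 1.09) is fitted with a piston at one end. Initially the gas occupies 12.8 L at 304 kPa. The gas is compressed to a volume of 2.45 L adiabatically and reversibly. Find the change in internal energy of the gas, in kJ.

P₂ = P₁(V₁/V₂)^γ = 304×(12.8/2.45)^(1.09) = 1843 kPa.
For a reversible adiabat, W_by_gas = (P₁V₁ − P₂V₂)/(γ−1).
W_by = (304000×0.0128 − 1.843×10^6×0.00245) / (0.09) = -6937 J.
Q = 0 ⇒ ΔU = −W_by = 6937 J.

ΔU ≈ 6.94 kJ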